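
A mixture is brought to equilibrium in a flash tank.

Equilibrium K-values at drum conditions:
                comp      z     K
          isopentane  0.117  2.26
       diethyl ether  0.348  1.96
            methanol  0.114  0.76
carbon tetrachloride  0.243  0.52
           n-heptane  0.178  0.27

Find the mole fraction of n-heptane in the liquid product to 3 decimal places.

Material balance + equilibrium reduce to Σ zᵢ(Kᵢ−1)/(1+V/F(Kᵢ−1)) = 0.
g(0) = ΣzᵢKᵢ − 1 = 0.208 and g(1) = 1 − Σzᵢ/Kᵢ = -0.506, so a root lies in (0, 1).
Iterate (Newton) starting at V/F = 0.69:
  V/F = 0.690: g = -0.1892, g' = -0.689 → V/F = 0.415
  V/F = 0.415: g = -0.0270, g' = -0.535 → V/F = 0.365
Converged at V/F = 0.365.
Compositions from xᵢ = zᵢ/(1+V/F(Kᵢ−1)), yᵢ = Kᵢxᵢ:
  isopentane: x = 0.080, y = 0.181
  diethyl ether: x = 0.258, y = 0.505
  methanol: x = 0.125, y = 0.095
  carbon tetrachloride: x = 0.295, y = 0.153
  n-heptane: x = 0.243, y = 0.065

x_n-heptane = 0.243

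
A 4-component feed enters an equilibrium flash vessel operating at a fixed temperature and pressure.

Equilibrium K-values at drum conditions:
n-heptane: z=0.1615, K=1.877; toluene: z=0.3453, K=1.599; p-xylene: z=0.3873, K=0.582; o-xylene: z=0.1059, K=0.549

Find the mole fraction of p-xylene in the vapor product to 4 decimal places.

y_p-xylene = 0.2803

Newton–Raphson from ψ = 0.5:
  ψ = 0.5000: g = -0.00871, g' = -0.2775 → ψ = 0.4686
Converged at ψ = 0.4686.
Compositions from xᵢ = zᵢ/(1+ψ(Kᵢ−1)), yᵢ = Kᵢxᵢ:
  n-heptane: x = 0.1145, y = 0.2148
  toluene: x = 0.2696, y = 0.4311
  p-xylene: x = 0.4816, y = 0.2803
  o-xylene: x = 0.1343, y = 0.0737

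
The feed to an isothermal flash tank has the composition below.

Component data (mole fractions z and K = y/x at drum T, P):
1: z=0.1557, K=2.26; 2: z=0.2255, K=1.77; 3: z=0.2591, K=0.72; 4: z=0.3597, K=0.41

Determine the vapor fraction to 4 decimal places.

Let ψ = V/F and solve Σ zᵢ(Kᵢ−1)/(1+ψ(Kᵢ−1)) = 0.
Feasibility: ΣzᵢKᵢ = 1.0850, Σzᵢ/Kᵢ = 1.4335 — both > 1, two phases present.
Newton iteration, ψ⁰ = 0.32:
  ψ = 0.3200: g = -0.06218, g' = -0.4264 → ψ = 0.1742
  ψ = 0.1742: g = 0.00119, g' = -0.4482 → ψ = 0.1768
Converged at ψ = 0.1768.

ψ = 0.1768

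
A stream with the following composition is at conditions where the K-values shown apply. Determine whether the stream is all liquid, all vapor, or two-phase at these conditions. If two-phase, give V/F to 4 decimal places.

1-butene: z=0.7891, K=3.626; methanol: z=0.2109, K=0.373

ΣzᵢKᵢ = 2.9399; Σzᵢ/Kᵢ = 0.7830.
Since Σzᵢ/Kᵢ < 1 the mixture is above its dew point — single vapor phase.

all vapor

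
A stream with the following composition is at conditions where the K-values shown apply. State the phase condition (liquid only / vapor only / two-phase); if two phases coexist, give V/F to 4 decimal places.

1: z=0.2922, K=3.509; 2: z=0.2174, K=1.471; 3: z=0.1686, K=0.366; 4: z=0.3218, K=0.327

ΣzᵢKᵢ = 1.5121; Σzᵢ/Kᵢ = 1.6758.
Both exceed 1, so a two-phase solution exists.
Let ψ = V/F and solve Σ zᵢ(Kᵢ−1)/(1+ψ(Kᵢ−1)) = 0.
Newton iteration, ψ⁰ = 0.5:
  ψ = 0.5000: g = -0.07485, g' = -0.8698 → ψ = 0.4140
  ψ = 0.4140: g = 0.00018, g' = -0.8810 → ψ = 0.4142
Converged at ψ = 0.4142.

two-phase, V/F = 0.4142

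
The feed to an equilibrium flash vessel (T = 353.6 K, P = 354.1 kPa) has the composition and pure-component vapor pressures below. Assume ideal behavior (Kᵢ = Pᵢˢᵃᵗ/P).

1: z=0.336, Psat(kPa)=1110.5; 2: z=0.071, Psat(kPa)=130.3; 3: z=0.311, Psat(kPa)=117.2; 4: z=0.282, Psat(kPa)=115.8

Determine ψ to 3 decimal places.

ψ = 0.193

Raoult's law: Kᵢ = Pᵢˢᵃᵗ/P = Pᵢˢᵃᵗ/354.1.
  K_1 = 1110.5/354.1 = 3.13612, K_2 = 130.3/354.1 = 0.36798, K_3 = 117.2/354.1 = 0.33098, K_4 = 115.8/354.1 = 0.32703
Let ψ = V/F and solve Σ zᵢ(Kᵢ−1)/(1+ψ(Kᵢ−1)) = 0.
Feasibility: ΣzᵢKᵢ = 1.275, Σzᵢ/Kᵢ = 2.102 — both > 1, two phases present.
Iterate (Newton) starting at ψ = 0.68:
  ψ = 0.680: g = -0.5177, g' = -1.245 → ψ = 0.264
  ψ = 0.264: g = -0.0785, g' = -1.062 → ψ = 0.190
  ψ = 0.190: g = 0.0034, g' = -1.163 → ψ = 0.193
Converged at ψ = 0.193.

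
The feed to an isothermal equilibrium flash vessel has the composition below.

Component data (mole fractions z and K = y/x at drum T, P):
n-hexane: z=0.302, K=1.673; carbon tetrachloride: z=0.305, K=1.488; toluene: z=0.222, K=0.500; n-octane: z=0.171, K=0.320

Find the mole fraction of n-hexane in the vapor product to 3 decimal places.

Let β = V/F and solve Σ zᵢ(Kᵢ−1)/(1+β(Kᵢ−1)) = 0.
Feasibility: ΣzᵢKᵢ = 1.125, Σzᵢ/Kᵢ = 1.364 — both > 1, two phases present.
Iterate (Newton) starting at β = 0.55:
  β = 0.550: g = -0.0732, g' = -0.425 → β = 0.378
  β = 0.378: g = -0.0057, g' = -0.366 → β = 0.362
Converged at β = 0.362.
Compositions from xᵢ = zᵢ/(1+β(Kᵢ−1)), yᵢ = Kᵢxᵢ:
  n-hexane: x = 0.243, y = 0.406
  carbon tetrachloride: x = 0.259, y = 0.386
  toluene: x = 0.271, y = 0.136
  n-octane: x = 0.227, y = 0.073

y_n-hexane = 0.406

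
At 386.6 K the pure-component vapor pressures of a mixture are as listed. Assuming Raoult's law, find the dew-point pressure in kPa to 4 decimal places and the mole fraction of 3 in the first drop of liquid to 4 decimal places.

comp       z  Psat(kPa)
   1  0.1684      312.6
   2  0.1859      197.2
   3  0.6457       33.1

At the dew point ψ → 1, so Σzᵢ/Kᵢ = 1 with Kᵢ = Pᵢˢᵃᵗ/P ⇒ 1/P = Σzᵢ/Pᵢˢᵃᵗ.
1/P = 0.1684/312.6 + 0.1859/197.2 + 0.6457/33.1 = 0.0209890 ⇒ P = 47.6441 kPa
xᵢ = zᵢP/Pᵢˢᵃᵗ ⇒ x_3 = 0.6457·47.6441/33.1 = 0.9294

Pdew = 47.6441 kPa, x_3 = 0.9294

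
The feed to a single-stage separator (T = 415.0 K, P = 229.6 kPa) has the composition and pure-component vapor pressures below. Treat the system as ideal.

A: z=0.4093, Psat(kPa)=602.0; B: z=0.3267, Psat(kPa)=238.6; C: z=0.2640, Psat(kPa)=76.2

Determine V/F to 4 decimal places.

V/F = 0.6877

Raoult's law: Kᵢ = Pᵢˢᵃᵗ/P = Pᵢˢᵃᵗ/229.6.
  K_A = 602.0/229.6 = 2.621951, K_B = 238.6/229.6 = 1.039199, K_C = 76.2/229.6 = 0.331882
Rachford–Rice: g(V/F) = Σ zᵢ(Kᵢ−1)/(1+V/F(Kᵢ−1)) = 0.
Feasibility: ΣzᵢKᵢ = 1.5003, Σzᵢ/Kᵢ = 1.2659 — both > 1, two phases present.
Iterate (Newton) starting at V/F = 0.33:
  V/F = 0.3300: g = 0.21879, g' = -0.6513 → V/F = 0.6659
  V/F = 0.6659: g = 0.01386, g' = -0.6318 → V/F = 0.6879
  V/F = 0.6879: g = -0.00014, g' = -0.6445 → V/F = 0.6877
Converged at V/F = 0.6877.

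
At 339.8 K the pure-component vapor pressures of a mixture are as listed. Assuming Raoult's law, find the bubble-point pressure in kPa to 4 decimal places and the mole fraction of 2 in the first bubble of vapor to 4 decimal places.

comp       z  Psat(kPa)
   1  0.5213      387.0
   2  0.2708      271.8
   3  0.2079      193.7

At the bubble point ψ → 0, so ΣzᵢKᵢ = 1 with Kᵢ = Pᵢˢᵃᵗ/P ⇒ P = ΣzᵢPᵢˢᵃᵗ.
P = 0.5213·387.0 + 0.2708·271.8 + 0.2079·193.7 = 315.6168 kPa
yᵢ = zᵢPᵢˢᵃᵗ/P ⇒ y_2 = 0.2708·271.8/315.6168 = 0.2332

Pbub = 315.6168 kPa, y_2 = 0.2332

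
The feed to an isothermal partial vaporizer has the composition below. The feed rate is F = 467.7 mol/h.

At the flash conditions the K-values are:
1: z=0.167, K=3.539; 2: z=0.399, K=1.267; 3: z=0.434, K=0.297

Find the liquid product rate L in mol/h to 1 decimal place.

L = 357.6 mol/h

Material balance + equilibrium reduce to Σ zᵢ(Kᵢ−1)/(1+ψ(Kᵢ−1)) = 0.
Feasibility: ΣzᵢKᵢ = 1.225, Σzᵢ/Kᵢ = 1.823 — both > 1, two phases present.
Iterate (Newton) starting at ψ = 0.5:
  ψ = 0.500: g = -0.1897, g' = -0.741 → ψ = 0.244
  ψ = 0.244: g = -0.0065, g' = -0.748 → ψ = 0.235
Converged at ψ = 0.235.
Then V = ψ·F = 0.2354·467.7 = 110.1 mol/h and L = F − V = 357.6 mol/h.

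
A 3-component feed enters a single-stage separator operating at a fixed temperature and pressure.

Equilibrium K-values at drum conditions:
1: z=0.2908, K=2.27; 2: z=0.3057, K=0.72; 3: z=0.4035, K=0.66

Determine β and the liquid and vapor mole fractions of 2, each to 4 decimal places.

Rachford–Rice: g(β) = Σ zᵢ(Kᵢ−1)/(1+β(Kᵢ−1)) = 0.
Feasibility: ΣzᵢKᵢ = 1.1465, Σzᵢ/Kᵢ = 1.1641 — both > 1, two phases present.
Newton–Raphson from β = 0.7:
  β = 0.7000: g = -0.09099, g' = -0.2489 → β = 0.3343
  β = 0.3343: g = 0.01002, g' = -0.3197 → β = 0.3657
  β = 0.3657: g = 0.00017, g' = -0.3093 → β = 0.3662
Converged at β = 0.3662.
Compositions from xᵢ = zᵢ/(1+β(Kᵢ−1)), yᵢ = Kᵢxᵢ:
  1: x = 0.1985, y = 0.4506
  2: x = 0.3406, y = 0.2453
  3: x = 0.4609, y = 0.3042

β = 0.3662, x_2 = 0.3406, y_2 = 0.2453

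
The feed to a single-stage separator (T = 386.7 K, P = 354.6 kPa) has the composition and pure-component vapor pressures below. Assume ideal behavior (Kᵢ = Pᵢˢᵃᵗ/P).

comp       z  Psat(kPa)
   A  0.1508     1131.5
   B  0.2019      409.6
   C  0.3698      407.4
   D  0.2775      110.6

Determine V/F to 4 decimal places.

V/F = 0.3873

Raoult's law: Kᵢ = Pᵢˢᵃᵗ/P = Pᵢˢᵃᵗ/354.6.
  K_A = 1131.5/354.6 = 3.190919, K_B = 409.6/354.6 = 1.155104, K_C = 407.4/354.6 = 1.148900, K_D = 110.6/354.6 = 0.311901
Material balance + equilibrium reduce to Σ zᵢ(Kᵢ−1)/(1+V/F(Kᵢ−1)) = 0.
g(0) = ΣzᵢKᵢ − 1 = 0.2258 and g(1) = 1 − Σzᵢ/Kᵢ = -0.4336, so a root lies in (0, 1).
Newton–Raphson from V/F = 0.5:
  V/F = 0.5000: g = -0.05312, g' = -0.4815 → V/F = 0.3897
  V/F = 0.3897: g = -0.00110, g' = -0.4676 → V/F = 0.3873
Converged at V/F = 0.3873.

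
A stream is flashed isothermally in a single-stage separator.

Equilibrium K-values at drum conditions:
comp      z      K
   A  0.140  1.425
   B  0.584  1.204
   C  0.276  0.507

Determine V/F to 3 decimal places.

Rachford–Rice: g(V/F) = Σ zᵢ(Kᵢ−1)/(1+V/F(Kᵢ−1)) = 0.
Check two-phase: ΣzᵢKᵢ = 1.043 > 1 and Σzᵢ/Kᵢ = 1.128 > 1, so g(0) = 0.043 > 0 and g(1) = -0.128 < 0.
Iterate (Newton) starting at V/F = 0.5:
  V/F = 0.500: g = -0.0234, g' = -0.155 → V/F = 0.349
  V/F = 0.349: g = -0.0014, g' = -0.138 → V/F = 0.340
  V/F = 0.340: g = -0.0000, g' = -0.137 → V/F = 0.339
Converged at V/F = 0.339.

V/F = 0.339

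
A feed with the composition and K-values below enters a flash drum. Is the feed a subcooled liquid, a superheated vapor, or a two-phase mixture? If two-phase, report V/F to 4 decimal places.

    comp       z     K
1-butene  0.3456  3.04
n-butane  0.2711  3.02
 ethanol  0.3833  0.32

ΣzᵢKᵢ = 1.9920; Σzᵢ/Kᵢ = 1.4013.
Both exceed 1, so a two-phase solution exists.
Rachford–Rice: g(ψ) = Σ zᵢ(Kᵢ−1)/(1+ψ(Kᵢ−1)) = 0.
Newton iteration, ψ⁰ = 0.41:
  ψ = 0.4100: g = 0.32205, g' = -1.0982 → ψ = 0.7033
  ψ = 0.7033: g = 0.01629, g' = -1.0824 → ψ = 0.7183
  ψ = 0.7183: g = -0.00012, g' = -1.0981 → ψ = 0.7182
Converged at ψ = 0.7182.

two-phase, V/F = 0.7182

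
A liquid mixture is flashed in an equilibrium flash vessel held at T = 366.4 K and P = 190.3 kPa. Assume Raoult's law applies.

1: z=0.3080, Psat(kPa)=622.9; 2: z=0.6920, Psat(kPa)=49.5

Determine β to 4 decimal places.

Raoult's law: Kᵢ = Pᵢˢᵃᵗ/P = Pᵢˢᵃᵗ/190.3.
  K_1 = 622.9/190.3 = 3.273253, K_2 = 49.5/190.3 = 0.260116
Newton iteration, β⁰ = 0.62:
  β = 0.6200: g = -0.65533, g' = -1.5672 → β = 0.2018
  β = 0.2018: g = -0.12194, g' = -1.2714 → β = 0.1059
  β = 0.1059: g = 0.00874, g' = -1.4798 → β = 0.1118
  β = 0.1118: g = 0.00005, g' = -1.4620 → β = 0.1119
Converged at β = 0.1119.

β = 0.1119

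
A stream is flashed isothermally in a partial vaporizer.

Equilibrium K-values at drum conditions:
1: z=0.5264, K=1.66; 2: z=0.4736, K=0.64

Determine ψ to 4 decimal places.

Rachford–Rice: g(ψ) = Σ zᵢ(Kᵢ−1)/(1+ψ(Kᵢ−1)) = 0.
g(0) = ΣzᵢKᵢ − 1 = 0.1769 and g(1) = 1 − Σzᵢ/Kᵢ = -0.0571, so a root lies in (0, 1).
Newton–Raphson from ψ = 0.61:
  ψ = 0.6100: g = 0.02923, g' = -0.2173 → ψ = 0.7445
  ψ = 0.7445: g = 0.00004, g' = -0.2176 → ψ = 0.7446
Converged at ψ = 0.7446.

ψ = 0.7446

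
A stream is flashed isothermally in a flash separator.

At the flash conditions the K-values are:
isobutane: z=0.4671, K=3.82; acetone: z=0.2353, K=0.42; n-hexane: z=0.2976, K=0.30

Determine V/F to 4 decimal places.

V/F = 0.5298

Material balance + equilibrium reduce to Σ zᵢ(Kᵢ−1)/(1+V/F(Kᵢ−1)) = 0.
g(0) = ΣzᵢKᵢ − 1 = 0.9724 and g(1) = 1 − Σzᵢ/Kᵢ = -0.6745, so a root lies in (0, 1).
Newton–Raphson from V/F = 0.5:
  V/F = 0.5000: g = 0.03386, g' = -1.1417 → V/F = 0.5297
  V/F = 0.5297: g = 0.00018, g' = -1.1306 → V/F = 0.5298
Converged at V/F = 0.5298.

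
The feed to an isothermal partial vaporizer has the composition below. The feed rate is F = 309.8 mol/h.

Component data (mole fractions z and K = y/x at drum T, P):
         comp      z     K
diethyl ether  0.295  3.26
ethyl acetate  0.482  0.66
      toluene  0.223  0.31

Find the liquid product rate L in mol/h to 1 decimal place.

L = 208.4 mol/h

Newton–Raphson from ψ = 0.5:
  ψ = 0.500: g = -0.1194, g' = -0.660 → ψ = 0.319
  ψ = 0.319: g = 0.0061, g' = -0.753 → ψ = 0.327
Converged at ψ = 0.327.
Then V = ψ·F = 0.3274·309.8 = 101.4 mol/h and L = F − V = 208.4 mol/h.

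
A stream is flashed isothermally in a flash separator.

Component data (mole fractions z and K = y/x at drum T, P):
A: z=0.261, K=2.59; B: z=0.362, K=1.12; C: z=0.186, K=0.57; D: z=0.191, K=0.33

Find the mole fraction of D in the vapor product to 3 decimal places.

y_D = 0.090

Newton iteration, ψ⁰ = 0.6:
  ψ = 0.600: g = -0.0689, g' = -0.480 → ψ = 0.456
  ψ = 0.456: g = -0.0022, g' = -0.457 → ψ = 0.452
Converged at ψ = 0.452.
Compositions from xᵢ = zᵢ/(1+ψ(Kᵢ−1)), yᵢ = Kᵢxᵢ:
  A: x = 0.152, y = 0.393
  B: x = 0.343, y = 0.385
  C: x = 0.231, y = 0.132
  D: x = 0.274, y = 0.090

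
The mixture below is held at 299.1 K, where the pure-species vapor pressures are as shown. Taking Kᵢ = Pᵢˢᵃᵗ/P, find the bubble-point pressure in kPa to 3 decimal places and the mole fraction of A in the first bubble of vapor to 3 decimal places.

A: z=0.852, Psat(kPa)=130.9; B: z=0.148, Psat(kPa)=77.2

Pbub = 122.952 kPa, y_A = 0.907

At the bubble point ψ → 0, so ΣzᵢKᵢ = 1 with Kᵢ = Pᵢˢᵃᵗ/P ⇒ P = ΣzᵢPᵢˢᵃᵗ.
P = 0.852·130.9 + 0.148·77.2 = 122.952 kPa
yᵢ = zᵢPᵢˢᵃᵗ/P ⇒ y_A = 0.852·130.9/122.952 = 0.907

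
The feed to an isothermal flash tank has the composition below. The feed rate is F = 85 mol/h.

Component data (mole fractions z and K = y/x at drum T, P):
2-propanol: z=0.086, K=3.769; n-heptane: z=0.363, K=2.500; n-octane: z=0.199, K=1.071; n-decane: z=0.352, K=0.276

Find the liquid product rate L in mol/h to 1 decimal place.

Newton–Raphson from β = 0.47:
  β = 0.470: g = 0.0502, g' = -0.830 → β = 0.530
Converged at β = 0.530.
Then V = β·F = 0.5299·85 = 45.0 mol/h and L = F − V = 40.0 mol/h.

L = 40.0 mol/h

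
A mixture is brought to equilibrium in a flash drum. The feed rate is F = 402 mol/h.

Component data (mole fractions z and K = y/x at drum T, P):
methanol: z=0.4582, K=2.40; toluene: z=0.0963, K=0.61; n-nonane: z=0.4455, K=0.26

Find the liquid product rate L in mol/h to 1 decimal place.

L = 288.1 mol/h

Newton–Raphson from β = 0.59:
  β = 0.5900: g = -0.28262, g' = -1.0626 → β = 0.3240
  β = 0.3240: g = -0.03535, g' = -0.8663 → β = 0.2832
  β = 0.2832: g = 0.00004, g' = -0.8695 → β = 0.2833
Converged at β = 0.2833.
Then V = β·F = 0.2833·402 = 113.9 mol/h and L = F − V = 288.1 mol/h.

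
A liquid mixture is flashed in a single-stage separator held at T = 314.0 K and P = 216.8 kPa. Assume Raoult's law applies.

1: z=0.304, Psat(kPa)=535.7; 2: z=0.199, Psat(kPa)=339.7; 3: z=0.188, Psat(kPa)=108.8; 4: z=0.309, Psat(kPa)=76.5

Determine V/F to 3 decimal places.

V/F = 0.378

Raoult's law: Kᵢ = Pᵢˢᵃᵗ/P = Pᵢˢᵃᵗ/216.8.
  K_1 = 535.7/216.8 = 2.47094, K_2 = 339.7/216.8 = 1.56688, K_3 = 108.8/216.8 = 0.50185, K_4 = 76.5/216.8 = 0.35286
Rachford–Rice: g(V/F) = Σ zᵢ(Kᵢ−1)/(1+V/F(Kᵢ−1)) = 0.
Feasibility: ΣzᵢKᵢ = 1.266, Σzᵢ/Kᵢ = 1.500 — both > 1, two phases present.
Newton iteration, V/F⁰ = 0.49:
  V/F = 0.490: g = -0.0686, g' = -0.620 → V/F = 0.379
  V/F = 0.379: g = -0.0007, g' = -0.613 → V/F = 0.378
Converged at V/F = 0.378.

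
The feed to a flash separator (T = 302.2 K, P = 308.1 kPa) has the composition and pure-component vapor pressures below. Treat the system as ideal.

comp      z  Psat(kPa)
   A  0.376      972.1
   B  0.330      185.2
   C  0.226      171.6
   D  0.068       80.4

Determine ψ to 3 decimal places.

Raoult's law: Kᵢ = Pᵢˢᵃᵗ/P = Pᵢˢᵃᵗ/308.1.
  K_A = 972.1/308.1 = 3.15514, K_B = 185.2/308.1 = 0.60110, K_C = 171.6/308.1 = 0.55696, K_D = 80.4/308.1 = 0.26095
Let ψ = V/F and solve Σ zᵢ(Kᵢ−1)/(1+ψ(Kᵢ−1)) = 0.
Check two-phase: ΣzᵢKᵢ = 1.528 > 1 and Σzᵢ/Kᵢ = 1.335 > 1, so g(0) = 0.528 > 0 and g(1) = -0.335 < 0.
Newton iteration, ψ⁰ = 0.48:
  ψ = 0.480: g = 0.0304, g' = -0.663 → ψ = 0.526
  ψ = 0.526: g = 0.0005, g' = -0.643 → ψ = 0.527
Converged at ψ = 0.527.

ψ = 0.527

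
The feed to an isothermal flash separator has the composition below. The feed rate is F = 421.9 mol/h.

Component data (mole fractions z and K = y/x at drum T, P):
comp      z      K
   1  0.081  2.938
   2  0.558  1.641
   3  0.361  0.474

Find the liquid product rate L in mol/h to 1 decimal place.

Newton–Raphson from β = 0.31:
  β = 0.310: g = 0.1696, g' = -0.421 → β = 0.713
  β = 0.713: g = 0.0076, g' = -0.417 → β = 0.731
Converged at β = 0.731.
Then V = β·F = 0.7310·421.9 = 308.4 mol/h and L = F − V = 113.5 mol/h.

L = 113.5 mol/h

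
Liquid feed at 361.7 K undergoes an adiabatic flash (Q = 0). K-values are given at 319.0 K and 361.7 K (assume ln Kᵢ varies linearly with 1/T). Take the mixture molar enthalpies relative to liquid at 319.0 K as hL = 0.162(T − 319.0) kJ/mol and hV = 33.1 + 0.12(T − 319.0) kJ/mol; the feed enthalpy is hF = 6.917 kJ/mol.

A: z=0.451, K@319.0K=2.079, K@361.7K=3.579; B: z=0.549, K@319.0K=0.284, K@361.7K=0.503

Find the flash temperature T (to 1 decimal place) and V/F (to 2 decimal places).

Adiabatic flash: solve Rachford–Rice at each trial T, then check hF = ψ·hV(T) + (1−ψ)·hL(T).
  T = 319.0 K: K = (2.079, 0.284), RR gives ψ = 0.121, H_out = 4.008 kJ/mol
  T = 361.7 K: K = (3.579, 0.503), RR gives ψ = 0.695, H_out = 28.662 kJ/mol
  T = 340.4 K: K = (2.776, 0.385), RR gives ψ = 0.424, H_out = 17.131 kJ/mol
  T = 329.7 K: K = (2.414, 0.332), RR gives ψ = 0.287, H_out = 11.110 kJ/mol
  T = 324.4 K: K = (2.244, 0.308), RR gives ψ = 0.210, H_out = 7.793 kJ/mol
  T = 321.7 K: K = (2.161, 0.296), RR gives ψ = 0.167, H_out = 5.963 kJ/mol
  T = 323.0 K: K = (2.201, 0.302), RR gives ψ = 0.189, H_out = 6.858 kJ/mol
Linear interpolation between T = 323.0 (H_out = 6.858) and T = 324.4 (H_out = 7.793) on hF = 6.917 gives T ≈ 323.1 K, at which ψ = 0.19.

T = 323.1 K, V/F = 0.19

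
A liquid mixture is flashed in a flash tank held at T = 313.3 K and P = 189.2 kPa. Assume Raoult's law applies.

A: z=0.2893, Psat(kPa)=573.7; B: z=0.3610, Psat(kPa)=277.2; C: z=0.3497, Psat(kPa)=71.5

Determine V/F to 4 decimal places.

Raoult's law: Kᵢ = Pᵢˢᵃᵗ/P = Pᵢˢᵃᵗ/189.2.
  K_A = 573.7/189.2 = 3.032241, K_B = 277.2/189.2 = 1.465116, K_C = 71.5/189.2 = 0.377907
Newton iteration, V/F⁰ = 0.5:
  V/F = 0.5000: g = 0.11208, g' = -0.6305 → V/F = 0.6778
  V/F = 0.6778: g = -0.00118, g' = -0.6611 → V/F = 0.6760
Converged at V/F = 0.6760.

V/F = 0.6760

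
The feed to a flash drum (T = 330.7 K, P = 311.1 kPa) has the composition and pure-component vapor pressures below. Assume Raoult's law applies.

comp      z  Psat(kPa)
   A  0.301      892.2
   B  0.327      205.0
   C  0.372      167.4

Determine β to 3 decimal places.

β = 0.365

Raoult's law: Kᵢ = Pᵢˢᵃᵗ/P = Pᵢˢᵃᵗ/311.1.
  K_A = 892.2/311.1 = 2.86789, K_B = 205.0/311.1 = 0.65895, K_C = 167.4/311.1 = 0.53809
Newton–Raphson from β = 0.38:
  β = 0.380: g = -0.0077, g' = -0.526 → β = 0.365
Converged at β = 0.365.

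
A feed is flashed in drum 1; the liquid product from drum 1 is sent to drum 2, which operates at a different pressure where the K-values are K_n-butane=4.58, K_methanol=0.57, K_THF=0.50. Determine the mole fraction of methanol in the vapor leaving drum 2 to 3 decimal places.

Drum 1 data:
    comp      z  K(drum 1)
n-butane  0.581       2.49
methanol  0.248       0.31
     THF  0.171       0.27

y_methanol (drum 2) = 0.289

Drum 1:
Rachford–Rice: g(ψ₁) = Σ zᵢ(Kᵢ−1)/(1+ψ₁(Kᵢ−1)) = 0.
Check two-phase: ΣzᵢKᵢ = 1.570 > 1 and Σzᵢ/Kᵢ = 1.667 > 1, so g(0) = 0.570 > 0 and g(1) = -0.667 < 0.
Iterate (Newton) starting at ψ₁ = 0.33:
  ψ₁ = 0.330: g = 0.1943, g' = -0.936 → ψ₁ = 0.538
  ψ₁ = 0.538: g = 0.0031, g' = -0.943 → ψ₁ = 0.541
Converged at ψ₁ = 0.541.
Drum-1 compositions:
  n-butane: x = 0.322, y = 0.801
  methanol: x = 0.396, y = 0.123
  THF: x = 0.283, y = 0.076
Drum-2 feed = drum-1 liquid: z₂ = (0.3217, 0.3957, 0.2826).
Drum 2:
Let ψ₂ = V/F and solve Σ zᵢ(Kᵢ−1)/(1+ψ₂(Kᵢ−1)) = 0.
Check two-phase: ΣzᵢKᵢ = 1.840 > 1 and Σzᵢ/Kᵢ = 1.330 > 1, so g(0) = 0.840 > 0 and g(1) = -0.330 < 0.
Newton iteration, ψ₂⁰ = 0.57:
  ψ₂ = 0.570: g = -0.0443, g' = -0.713 → ψ₂ = 0.508
  ψ₂ = 0.508: g = 0.0016, g' = -0.766 → ψ₂ = 0.510
Converged at ψ₂ = 0.510.
  n-butane: x = 0.114, y = 0.521
  methanol: x = 0.507, y = 0.289
  THF: x = 0.379, y = 0.190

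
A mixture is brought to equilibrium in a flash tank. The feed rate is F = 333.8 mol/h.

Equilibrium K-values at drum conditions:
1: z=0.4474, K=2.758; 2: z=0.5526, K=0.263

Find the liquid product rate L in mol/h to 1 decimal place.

Rachford–Rice: g(V/F) = Σ zᵢ(Kᵢ−1)/(1+V/F(Kᵢ−1)) = 0.
Check two-phase: ΣzᵢKᵢ = 1.3793 > 1 and Σzᵢ/Kᵢ = 2.2634 > 1, so g(0) = 0.3793 > 0 and g(1) = -1.2634 < 0.
Binary case is linear: z₁(K₁−1)(1+V/F(K₂−1)) + z₂(K₂−1)(1+V/F(K₁−1)) = 0
⇒ V/F = [z₁(K₁−1)+z₂(K₂−1)] / [−(K₁−1)(K₂−1)] = 0.37926/1.29565 = 0.2927
Then V = V/F·F = 0.2927·333.8 = 97.7 mol/h and L = F − V = 236.1 mol/h.

L = 236.1 mol/h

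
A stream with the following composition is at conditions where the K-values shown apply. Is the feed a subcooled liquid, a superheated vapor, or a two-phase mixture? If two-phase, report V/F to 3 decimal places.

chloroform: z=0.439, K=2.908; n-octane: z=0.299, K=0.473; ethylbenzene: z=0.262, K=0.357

two-phase, V/F = 0.459

ΣzᵢKᵢ = 1.512; Σzᵢ/Kᵢ = 1.517.
Both exceed 1, so a two-phase solution exists.
Material balance + equilibrium reduce to Σ zᵢ(Kᵢ−1)/(1+ψ(Kᵢ−1)) = 0.
Newton–Raphson from ψ = 0.5:
  ψ = 0.500: g = -0.0336, g' = -0.807 → ψ = 0.458
  ψ = 0.458: g = 0.0002, g' = -0.817 → ψ = 0.459
Converged at ψ = 0.459.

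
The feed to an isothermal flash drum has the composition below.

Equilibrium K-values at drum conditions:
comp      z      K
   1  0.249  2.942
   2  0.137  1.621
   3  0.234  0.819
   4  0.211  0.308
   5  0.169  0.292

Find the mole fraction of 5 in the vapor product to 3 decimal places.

y_5 = 0.062

Newton–Raphson from β = 0.5:
  β = 0.500: g = -0.1448, g' = -0.721 → β = 0.299
  β = 0.299: g = -0.0031, g' = -0.719 → β = 0.295
Converged at β = 0.295.
Compositions from xᵢ = zᵢ/(1+β(Kᵢ−1)), yᵢ = Kᵢxᵢ:
  1: x = 0.158, y = 0.466
  2: x = 0.116, y = 0.188
  3: x = 0.247, y = 0.202
  4: x = 0.265, y = 0.082
  5: x = 0.214, y = 0.062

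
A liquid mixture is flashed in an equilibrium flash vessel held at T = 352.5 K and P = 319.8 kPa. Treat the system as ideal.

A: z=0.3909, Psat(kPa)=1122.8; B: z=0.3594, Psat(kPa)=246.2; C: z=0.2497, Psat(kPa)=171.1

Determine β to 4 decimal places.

Raoult's law: Kᵢ = Pᵢˢᵃᵗ/P = Pᵢˢᵃᵗ/319.8.
  K_A = 1122.8/319.8 = 3.510944, K_B = 246.2/319.8 = 0.769856, K_C = 171.1/319.8 = 0.535022
Iterate (Newton) starting at β = 0.5:
  β = 0.5000: g = 0.19043, g' = -0.6004 → β = 0.8172
  β = 0.8172: g = 0.03249, g' = -0.4339 → β = 0.8920
  β = 0.8920: g = 0.00048, g' = -0.4226 → β = 0.8932
Converged at β = 0.8932.

β = 0.8932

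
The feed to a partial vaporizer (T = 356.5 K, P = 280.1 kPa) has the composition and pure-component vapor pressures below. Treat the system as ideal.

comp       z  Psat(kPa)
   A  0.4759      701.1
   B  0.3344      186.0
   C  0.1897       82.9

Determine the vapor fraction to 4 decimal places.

Raoult's law: Kᵢ = Pᵢˢᵃᵗ/P = Pᵢˢᵃᵗ/280.1.
  K_A = 701.1/280.1 = 2.503035, K_B = 186.0/280.1 = 0.664049, K_C = 82.9/280.1 = 0.295966
Let ψ = V/F and solve Σ zᵢ(Kᵢ−1)/(1+ψ(Kᵢ−1)) = 0.
Feasibility: ΣzᵢKᵢ = 1.4694, Σzᵢ/Kᵢ = 1.3347 — both > 1, two phases present.
Newton iteration, ψ⁰ = 0.56:
  ψ = 0.5600: g = 0.02953, g' = -0.6305 → ψ = 0.6068
  ψ = 0.6068: g = -0.00020, g' = -0.6402 → ψ = 0.6065
Converged at ψ = 0.6065.

ψ = 0.6065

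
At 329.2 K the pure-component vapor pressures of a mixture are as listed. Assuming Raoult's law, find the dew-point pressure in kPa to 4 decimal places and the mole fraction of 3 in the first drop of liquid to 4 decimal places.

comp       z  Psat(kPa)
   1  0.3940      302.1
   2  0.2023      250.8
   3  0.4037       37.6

Pdew = 77.8360 kPa, x_3 = 0.8357

At the dew point ψ → 1, so Σzᵢ/Kᵢ = 1 with Kᵢ = Pᵢˢᵃᵗ/P ⇒ 1/P = Σzᵢ/Pᵢˢᵃᵗ.
1/P = 0.3940/302.1 + 0.2023/250.8 + 0.4037/37.6 = 0.0128475 ⇒ P = 77.8360 kPa
xᵢ = zᵢP/Pᵢˢᵃᵗ ⇒ x_3 = 0.4037·77.8360/37.6 = 0.8357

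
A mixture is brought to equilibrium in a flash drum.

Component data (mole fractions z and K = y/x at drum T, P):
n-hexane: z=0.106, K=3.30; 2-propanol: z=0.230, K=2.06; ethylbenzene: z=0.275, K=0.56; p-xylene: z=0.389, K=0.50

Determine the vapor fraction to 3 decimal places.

Material balance + equilibrium reduce to Σ zᵢ(Kᵢ−1)/(1+ψ(Kᵢ−1)) = 0.
Check two-phase: ΣzᵢKᵢ = 1.172 > 1 and Σzᵢ/Kᵢ = 1.413 > 1, so g(0) = 0.172 > 0 and g(1) = -0.413 < 0.
Iterate (Newton) starting at ψ = 0.32:
  ψ = 0.320: g = -0.0499, g' = -0.540 → ψ = 0.228
  ψ = 0.228: g = 0.0025, g' = -0.599 → ψ = 0.232
Converged at ψ = 0.232.

ψ = 0.232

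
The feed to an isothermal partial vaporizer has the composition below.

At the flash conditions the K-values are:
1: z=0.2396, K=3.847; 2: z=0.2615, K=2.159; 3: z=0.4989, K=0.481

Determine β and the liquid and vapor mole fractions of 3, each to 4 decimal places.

Newton–Raphson from β = 0.5:
  β = 0.5000: g = 0.12368, g' = -0.7165 → β = 0.6726
  β = 0.6726: g = 0.00653, g' = -0.6567 → β = 0.6826
Converged at β = 0.6826.
Compositions from xᵢ = zᵢ/(1+β(Kᵢ−1)), yᵢ = Kᵢxᵢ:
  1: x = 0.0814, y = 0.3132
  2: x = 0.1460, y = 0.3152
  3: x = 0.7726, y = 0.3716

β = 0.6826, x_3 = 0.7726, y_3 = 0.3716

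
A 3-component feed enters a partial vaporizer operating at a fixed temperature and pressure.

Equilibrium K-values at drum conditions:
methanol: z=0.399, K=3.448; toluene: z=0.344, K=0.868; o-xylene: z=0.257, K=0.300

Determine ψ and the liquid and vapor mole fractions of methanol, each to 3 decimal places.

Let ψ = V/F and solve Σ zᵢ(Kᵢ−1)/(1+ψ(Kᵢ−1)) = 0.
g(0) = ΣzᵢKᵢ − 1 = 0.751 and g(1) = 1 − Σzᵢ/Kᵢ = -0.369, so a root lies in (0, 1).
Iterate (Newton) starting at ψ = 0.5:
  ψ = 0.500: g = 0.1138, g' = -0.788 → ψ = 0.644
  ψ = 0.644: g = 0.0016, g' = -0.785 → ψ = 0.646
Converged at ψ = 0.646.
Compositions from xᵢ = zᵢ/(1+ψ(Kᵢ−1)), yᵢ = Kᵢxᵢ:
  methanol: x = 0.155, y = 0.533
  toluene: x = 0.376, y = 0.326
  o-xylene: x = 0.469, y = 0.141

ψ = 0.646, x_methanol = 0.155, y_methanol = 0.533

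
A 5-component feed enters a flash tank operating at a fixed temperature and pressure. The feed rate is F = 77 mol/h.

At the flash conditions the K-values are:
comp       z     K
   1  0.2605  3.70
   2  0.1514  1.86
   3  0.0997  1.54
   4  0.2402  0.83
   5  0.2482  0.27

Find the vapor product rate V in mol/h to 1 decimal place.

Rachford–Rice: g(ψ) = Σ zᵢ(Kᵢ−1)/(1+ψ(Kᵢ−1)) = 0.
g(0) = ΣzᵢKᵢ − 1 = 0.6654 and g(1) = 1 − Σzᵢ/Kᵢ = -0.4252, so a root lies in (0, 1).
Newton iteration, ψ⁰ = 0.5:
  ψ = 0.5000: g = 0.10278, g' = -0.7530 → ψ = 0.6365
  ψ = 0.6365: g = -0.00130, g' = -0.7900 → ψ = 0.6349
Converged at ψ = 0.6349.
Then V = ψ·F = 0.6349·77 = 48.9 mol/h and L = F − V = 28.1 mol/h.

V = 48.9 mol/h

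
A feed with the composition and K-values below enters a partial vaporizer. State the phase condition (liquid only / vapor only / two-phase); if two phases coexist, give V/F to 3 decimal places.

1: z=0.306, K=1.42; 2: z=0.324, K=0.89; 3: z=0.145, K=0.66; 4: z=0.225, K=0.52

liquid only

ΣzᵢKᵢ = 0.936; Σzᵢ/Kᵢ = 1.232.
Since ΣzᵢKᵢ < 1 the mixture is below its bubble point — single liquid phase.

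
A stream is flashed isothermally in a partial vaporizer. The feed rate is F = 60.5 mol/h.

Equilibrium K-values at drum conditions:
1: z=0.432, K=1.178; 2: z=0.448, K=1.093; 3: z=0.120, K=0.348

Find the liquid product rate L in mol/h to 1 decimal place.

L = 33.0 mol/h

Rachford–Rice: g(V/F) = Σ zᵢ(Kᵢ−1)/(1+V/F(Kᵢ−1)) = 0.
Check two-phase: ΣzᵢKᵢ = 1.040 > 1 and Σzᵢ/Kᵢ = 1.121 > 1, so g(0) = 0.040 > 0 and g(1) = -0.121 < 0.
Newton iteration, V/F⁰ = 0.43:
  V/F = 0.430: g = 0.0028, g' = -0.114 → V/F = 0.454
Converged at V/F = 0.454.
Then V = V/F·F = 0.4539·60.5 = 27.5 mol/h and L = F − V = 33.0 mol/h.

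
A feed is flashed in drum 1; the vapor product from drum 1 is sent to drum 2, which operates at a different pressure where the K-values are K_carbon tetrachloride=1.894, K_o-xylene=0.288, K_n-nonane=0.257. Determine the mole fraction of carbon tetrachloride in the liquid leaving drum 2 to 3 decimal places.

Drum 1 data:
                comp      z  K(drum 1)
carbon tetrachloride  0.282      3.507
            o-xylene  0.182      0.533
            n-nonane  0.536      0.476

Drum 1:
Let ψ₁ = V/F and solve Σ zᵢ(Kᵢ−1)/(1+ψ₁(Kᵢ−1)) = 0.
Check two-phase: ΣzᵢKᵢ = 1.341 > 1 and Σzᵢ/Kᵢ = 1.548 > 1, so g(0) = 0.341 > 0 and g(1) = -0.548 < 0.
Newton iteration, ψ₁⁰ = 0.38:
  ψ₁ = 0.380: g = -0.0920, g' = -0.753 → ψ₁ = 0.258
  ψ₁ = 0.258: g = 0.0080, g' = -0.902 → ψ₁ = 0.267
Converged at ψ₁ = 0.267.
Drum-1 compositions:
  carbon tetrachloride: x = 0.169, y = 0.593
  o-xylene: x = 0.208, y = 0.111
  n-nonane: x = 0.623, y = 0.297
Drum-2 feed = drum-1 vapor: z₂ = (0.5926, 0.1108, 0.2966).
Drum 2:
Rachford–Rice: g(ψ₂) = Σ zᵢ(Kᵢ−1)/(1+ψ₂(Kᵢ−1)) = 0.
g(0) = ΣzᵢKᵢ − 1 = 0.230 and g(1) = 1 − Σzᵢ/Kᵢ = -0.852, so a root lies in (0, 1).
Iterate (Newton) starting at ψ₂ = 0.37:
  ψ₂ = 0.370: g = -0.0130, g' = -0.682 → ψ₂ = 0.351
Converged at ψ₂ = 0.351.
  carbon tetrachloride: x = 0.451, y = 0.854
  o-xylene: x = 0.148, y = 0.043
  n-nonane: x = 0.401, y = 0.103

x_carbon tetrachloride (drum 2) = 0.451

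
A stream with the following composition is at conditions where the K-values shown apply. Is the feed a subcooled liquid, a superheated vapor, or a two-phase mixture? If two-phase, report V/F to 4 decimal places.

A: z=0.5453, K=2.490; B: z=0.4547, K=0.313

two-phase, V/F = 0.4886

ΣzᵢKᵢ = 1.5001; Σzᵢ/Kᵢ = 1.6717.
Both exceed 1, so a two-phase solution exists.
Material balance + equilibrium reduce to Σ zᵢ(Kᵢ−1)/(1+ψ(Kᵢ−1)) = 0.
Binary case is linear: z₁(K₁−1)(1+ψ(K₂−1)) + z₂(K₂−1)(1+ψ(K₁−1)) = 0
⇒ ψ = [z₁(K₁−1)+z₂(K₂−1)] / [−(K₁−1)(K₂−1)] = 0.50012/1.02363 = 0.4886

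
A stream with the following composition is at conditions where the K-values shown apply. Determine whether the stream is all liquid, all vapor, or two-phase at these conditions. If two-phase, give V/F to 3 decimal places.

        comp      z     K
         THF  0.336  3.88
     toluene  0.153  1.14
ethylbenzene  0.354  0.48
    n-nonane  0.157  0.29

two-phase, V/F = 0.494

ΣzᵢKᵢ = 1.694; Σzᵢ/Kᵢ = 1.500.
Both exceed 1, so a two-phase solution exists.
Newton iteration, ψ⁰ = 0.47:
  ψ = 0.470: g = 0.0203, g' = -0.852 → ψ = 0.494
Converged at ψ = 0.494.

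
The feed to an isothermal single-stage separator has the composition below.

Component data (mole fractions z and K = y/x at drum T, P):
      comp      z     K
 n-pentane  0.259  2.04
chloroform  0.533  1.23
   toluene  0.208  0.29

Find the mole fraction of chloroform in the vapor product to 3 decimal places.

Newton iteration, ψ⁰ = 0.42:
  ψ = 0.420: g = 0.0888, g' = -0.372 → ψ = 0.659
  ψ = 0.659: g = -0.0111, g' = -0.490 → ψ = 0.636
Converged at ψ = 0.636.
Compositions from xᵢ = zᵢ/(1+ψ(Kᵢ−1)), yᵢ = Kᵢxᵢ:
  n-pentane: x = 0.156, y = 0.318
  chloroform: x = 0.465, y = 0.572
  toluene: x = 0.379, y = 0.110

y_chloroform = 0.572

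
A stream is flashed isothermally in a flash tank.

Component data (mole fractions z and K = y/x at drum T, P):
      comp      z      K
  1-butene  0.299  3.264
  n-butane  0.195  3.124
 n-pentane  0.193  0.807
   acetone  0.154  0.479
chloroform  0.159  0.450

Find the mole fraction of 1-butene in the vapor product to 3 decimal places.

y_1-butene = 0.323

Iterate (Newton) starting at ψ = 0.53:
  ψ = 0.530: g = 0.2268, g' = -0.696 → ψ = 0.856
  ψ = 0.856: g = 0.0227, g' = -0.607 → ψ = 0.893
Converged at ψ = 0.893.
Compositions from xᵢ = zᵢ/(1+ψ(Kᵢ−1)), yᵢ = Kᵢxᵢ:
  1-butene: x = 0.099, y = 0.323
  n-butane: x = 0.067, y = 0.210
  n-pentane: x = 0.233, y = 0.188
  acetone: x = 0.288, y = 0.138
  chloroform: x = 0.313, y = 0.141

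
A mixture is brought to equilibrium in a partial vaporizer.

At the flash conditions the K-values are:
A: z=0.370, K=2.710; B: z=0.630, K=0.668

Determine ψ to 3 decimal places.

Rachford–Rice: g(ψ) = Σ zᵢ(Kᵢ−1)/(1+ψ(Kᵢ−1)) = 0.
Feasibility: ΣzᵢKᵢ = 1.424, Σzᵢ/Kᵢ = 1.080 — both > 1, two phases present.
Binary case is linear: z₁(K₁−1)(1+ψ(K₂−1)) + z₂(K₂−1)(1+ψ(K₁−1)) = 0
⇒ ψ = [z₁(K₁−1)+z₂(K₂−1)] / [−(K₁−1)(K₂−1)] = 0.4235/0.5677 = 0.746

ψ = 0.746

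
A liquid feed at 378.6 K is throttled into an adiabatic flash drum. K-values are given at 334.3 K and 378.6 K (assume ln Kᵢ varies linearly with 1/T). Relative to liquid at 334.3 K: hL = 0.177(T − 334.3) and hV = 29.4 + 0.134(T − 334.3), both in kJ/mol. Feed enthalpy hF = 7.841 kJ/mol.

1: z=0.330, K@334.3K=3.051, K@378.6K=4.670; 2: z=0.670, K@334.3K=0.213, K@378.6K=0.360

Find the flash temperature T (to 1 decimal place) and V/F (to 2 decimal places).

Adiabatic flash: solve Rachford–Rice at each trial T, then check hF = ψ·hV(T) + (1−ψ)·hL(T).
  T = 334.3 K: K = (3.051, 0.213), RR gives ψ = 0.093, H_out = 2.724 kJ/mol
  T = 378.6 K: K = (4.670, 0.360), RR gives ψ = 0.333, H_out = 16.999 kJ/mol
  T = 356.5 K: K = (3.827, 0.282), RR gives ψ = 0.222, H_out = 10.254 kJ/mol
  T = 345.4 K: K = (3.429, 0.246), RR gives ψ = 0.162, H_out = 6.647 kJ/mol
  T = 350.9 K: K = (3.624, 0.263), RR gives ψ = 0.193, H_out = 8.464 kJ/mol
  T = 348.1 K: K = (3.524, 0.254), RR gives ψ = 0.177, H_out = 7.547 kJ/mol
  T = 349.5 K: K = (3.574, 0.259), RR gives ψ = 0.185, H_out = 8.008 kJ/mol
Linear interpolation between T = 348.1 (H_out = 7.547) and T = 349.5 (H_out = 8.008) on hF = 7.841 gives T ≈ 349.0 K, at which ψ = 0.18.

T = 349.0 K, V/F = 0.18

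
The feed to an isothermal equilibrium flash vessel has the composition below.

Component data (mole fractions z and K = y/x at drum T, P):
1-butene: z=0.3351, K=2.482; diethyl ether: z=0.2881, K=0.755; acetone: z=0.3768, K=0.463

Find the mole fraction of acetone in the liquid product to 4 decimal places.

Rachford–Rice: g(β) = Σ zᵢ(Kᵢ−1)/(1+β(Kᵢ−1)) = 0.
g(0) = ΣzᵢKᵢ − 1 = 0.2237 and g(1) = 1 − Σzᵢ/Kᵢ = -0.3304, so a root lies in (0, 1).
Iterate (Newton) starting at β = 0.59:
  β = 0.5900: g = -0.11374, g' = -0.4659 → β = 0.3459
  β = 0.3459: g = 0.00270, g' = -0.5062 → β = 0.3512
Converged at β = 0.3512.
Compositions from xᵢ = zᵢ/(1+β(Kᵢ−1)), yᵢ = Kᵢxᵢ:
  1-butene: x = 0.2204, y = 0.5470
  diethyl ether: x = 0.3152, y = 0.2380
  acetone: x = 0.4644, y = 0.2150

x_acetone = 0.4644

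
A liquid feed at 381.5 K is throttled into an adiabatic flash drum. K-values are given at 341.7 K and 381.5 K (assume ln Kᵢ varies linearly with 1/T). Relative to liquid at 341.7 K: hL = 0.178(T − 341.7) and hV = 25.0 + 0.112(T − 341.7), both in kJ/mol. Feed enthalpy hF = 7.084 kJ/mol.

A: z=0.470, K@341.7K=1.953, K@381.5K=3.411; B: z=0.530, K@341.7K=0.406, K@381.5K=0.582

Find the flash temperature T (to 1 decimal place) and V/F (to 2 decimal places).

Adiabatic flash: solve Rachford–Rice at each trial T, then check hF = ψ·hV(T) + (1−ψ)·hL(T).
  T = 341.7 K: K = (1.953, 0.406), RR gives ψ = 0.235, H_out = 5.878 kJ/mol
  T = 381.5 K: K = (3.411, 0.582), RR gives ψ = 0.905, H_out = 27.323 kJ/mol
  T = 361.6 K: K = (2.621, 0.491), RR gives ψ = 0.596, H_out = 17.666 kJ/mol
  T = 351.6 K: K = (2.270, 0.447), RR gives ψ = 0.433, H_out = 12.312 kJ/mol
  T = 346.6 K: K = (2.106, 0.426), RR gives ψ = 0.340, H_out = 9.267 kJ/mol
  T = 344.1 K: K = (2.027, 0.416), RR gives ψ = 0.289, H_out = 7.598 kJ/mol
Linear interpolation between T = 341.7 (H_out = 5.878) and T = 344.1 (H_out = 7.598) on hF = 7.084 gives T ≈ 343.4 K, at which ψ = 0.27.

T = 343.4 K, V/F = 0.27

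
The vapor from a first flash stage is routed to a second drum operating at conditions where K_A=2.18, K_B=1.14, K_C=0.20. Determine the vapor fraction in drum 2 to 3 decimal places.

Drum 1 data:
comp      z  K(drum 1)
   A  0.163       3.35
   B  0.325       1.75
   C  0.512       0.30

Drum 1:
Newton iteration, ψ₁⁰ = 0.6:
  ψ₁ = 0.600: g = -0.2909, g' = -0.988 → ψ₁ = 0.305
  ψ₁ = 0.305: g = -0.0346, g' = -0.832 → ψ₁ = 0.264
Converged at ψ₁ = 0.264.
Drum-1 compositions:
  A: x = 0.101, y = 0.337
  B: x = 0.271, y = 0.475
  C: x = 0.628, y = 0.188
Drum-2 feed = drum-1 vapor: z₂ = (0.3369, 0.4747, 0.1885).
Drum 2:
Rachford–Rice: g(ψ₂) = Σ zᵢ(Kᵢ−1)/(1+ψ₂(Kᵢ−1)) = 0.
Check two-phase: ΣzᵢKᵢ = 1.313 > 1 and Σzᵢ/Kᵢ = 1.513 > 1, so g(0) = 0.313 > 0 and g(1) = -0.513 < 0.
Newton–Raphson from ψ₂ = 0.68:
  ψ₂ = 0.680: g = -0.0494, g' = -0.732 → ψ₂ = 0.613
  ψ₂ = 0.613: g = -0.0037, g' = -0.630 → ψ₂ = 0.607
Converged at ψ₂ = 0.607.
  A: x = 0.196, y = 0.428
  B: x = 0.438, y = 0.499
  C: x = 0.366, y = 0.073

V/F (drum 2) = 0.607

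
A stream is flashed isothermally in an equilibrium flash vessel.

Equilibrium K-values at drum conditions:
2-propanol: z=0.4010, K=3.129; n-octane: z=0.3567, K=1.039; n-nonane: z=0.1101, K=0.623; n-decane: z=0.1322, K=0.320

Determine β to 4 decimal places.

β = 0.9175

Let β = V/F and solve Σ zᵢ(Kᵢ−1)/(1+β(Kᵢ−1)) = 0.
Check two-phase: ΣzᵢKᵢ = 1.7362 > 1 and Σzᵢ/Kᵢ = 1.0613 > 1, so g(0) = 0.7362 > 0 and g(1) = -0.0613 < 0.
Iterate (Newton) starting at β = 0.35:
  β = 0.3500: g = 0.33713, g' = -0.7234 → β = 0.8161
  β = 0.8161: g = 0.06343, g' = -0.5843 → β = 0.9246
  β = 0.9246: g = -0.00483, g' = -0.6871 → β = 0.9176
  β = 0.9176: g = -0.00003, g' = -0.6777 → β = 0.9175
Converged at β = 0.9175.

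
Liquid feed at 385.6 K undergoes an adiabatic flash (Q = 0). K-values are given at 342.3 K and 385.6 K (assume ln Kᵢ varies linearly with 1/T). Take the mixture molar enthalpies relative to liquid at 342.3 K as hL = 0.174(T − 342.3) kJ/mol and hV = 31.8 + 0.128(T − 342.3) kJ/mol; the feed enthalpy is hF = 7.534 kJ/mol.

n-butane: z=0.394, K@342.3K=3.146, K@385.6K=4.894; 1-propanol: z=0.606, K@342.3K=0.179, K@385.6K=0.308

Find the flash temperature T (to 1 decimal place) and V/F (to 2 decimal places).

Adiabatic flash: solve Rachford–Rice at each trial T, then check hF = ψ·hV(T) + (1−ψ)·hL(T).
  T = 342.3 K: K = (3.146, 0.179), RR gives ψ = 0.198, H_out = 6.281 kJ/mol
  T = 385.6 K: K = (4.894, 0.308), RR gives ψ = 0.414, H_out = 19.867 kJ/mol
  T = 364.0 K: K = (3.978, 0.239), RR gives ψ = 0.314, H_out = 13.450 kJ/mol
  T = 353.1 K: K = (3.548, 0.208), RR gives ψ = 0.259, H_out = 9.998 kJ/mol
  T = 347.7 K: K = (3.344, 0.193), RR gives ψ = 0.230, H_out = 8.187 kJ/mol
  T = 345.0 K: K = (3.244, 0.186), RR gives ψ = 0.214, H_out = 7.247 kJ/mol
  T = 346.4 K: K = (3.296, 0.190), RR gives ψ = 0.222, H_out = 7.738 kJ/mol
Linear interpolation between T = 345.0 (H_out = 7.247) and T = 346.4 (H_out = 7.738) on hF = 7.534 gives T ≈ 345.8 K, at which ψ = 0.22.

T = 345.8 K, V/F = 0.22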